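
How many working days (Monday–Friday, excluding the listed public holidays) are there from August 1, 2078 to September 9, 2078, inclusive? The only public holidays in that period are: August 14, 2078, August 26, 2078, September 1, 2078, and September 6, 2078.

27 working days

August 1, 2078 is a Monday.
The range spans 40 days (inclusive of both endpoints).
40 = 7 × 5 + 5, so there are 5 full weeks plus 5 extra days.
Each full week contributes 5 weekdays (Mon–Fri): 5 × 5 = 25.
The 5 extra days are Monday, Tuesday, Wednesday, Thursday, Friday — 5 of them qualify.
Total: 25 + 5 = 30.
Holidays: August 14, 2078 (Sun); August 26, 2078 (Fri); September 1, 2078 (Thu); September 6, 2078 (Tue).
3 of the 4 holidays fall on weekdays; the rest are weekends and were already excluded.
Business days: 30 − 3 = 27.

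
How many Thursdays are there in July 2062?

2062-07-01 is a Saturday.
From 2062-07-01 to 2062-07-31 is 31 days inclusive.
31 = 7 × 4 + 3, so there are 4 full weeks plus 3 extra days.
Each full week contributes one Thursday: 4 so far.
The 3 extra days are Sat, Sun, Mon — none qualify.
Total: 4 + 0 = 4.

4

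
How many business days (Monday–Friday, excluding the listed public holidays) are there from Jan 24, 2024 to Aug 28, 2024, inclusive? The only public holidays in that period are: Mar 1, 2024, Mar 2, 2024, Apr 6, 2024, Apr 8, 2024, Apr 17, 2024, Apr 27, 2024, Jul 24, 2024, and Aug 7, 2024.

151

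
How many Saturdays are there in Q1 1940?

13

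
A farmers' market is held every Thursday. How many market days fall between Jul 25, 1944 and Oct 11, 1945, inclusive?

64 Thursdays

Jul 25, 1944 is a Tuesday.
From Jul 25, 1944 to Oct 11, 1945 is 444 days inclusive.
444 = 7 × 63 + 3, so there are 63 full weeks plus 3 extra days.
Each full week contributes one Thursday: 63 so far.
The 3 extra days are Tue, Wed, Thu — 1 of them qualifies.
Total: 63 + 1 = 64.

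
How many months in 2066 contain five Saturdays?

A month has five Saturdays exactly when Saturday falls within its first (length − 28) days.
Jan: 31 days, starts Fri → 5 of Fri, Sat, Sun ✓
Feb: 28 days, starts Mon → 5 of (none)
Mar: 31 days, starts Mon → 5 of Mon, Tue, Wed
Apr: 30 days, starts Thu → 5 of Thu, Fri
May: 31 days, starts Sat → 5 of Sat, Sun, Mon ✓
Jun: 30 days, starts Tue → 5 of Tue, Wed
Jul: 31 days, starts Thu → 5 of Thu, Fri, Sat ✓
Aug: 31 days, starts Sun → 5 of Sun, Mon, Tue
Sep: 30 days, starts Wed → 5 of Wed, Thu
Oct: 31 days, starts Fri → 5 of Fri, Sat, Sun ✓
Nov: 30 days, starts Mon → 5 of Mon, Tue
Dec: 31 days, starts Wed → 5 of Wed, Thu, Fri
Months with five Saturdays: Jan, May, Jul, Oct.

4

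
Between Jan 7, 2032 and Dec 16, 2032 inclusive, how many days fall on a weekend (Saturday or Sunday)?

98

Jan 7, 2032 is a Wednesday.
That's 345 days from start to end, counting both.
345 = 7 × 49 + 2, so there are 49 full weeks plus 2 extra days.
Each full week contributes 2 weekend days (Sat, Sun): 49 × 2 = 98.
The 2 extra days are Wednesday, Thursday — none qualify.
Total: 98 + 0 = 98.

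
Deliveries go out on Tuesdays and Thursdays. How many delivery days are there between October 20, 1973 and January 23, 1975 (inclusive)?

132

October 20, 1973 is a Saturday.
That's 461 days from start to end, counting both.
461 = 7 × 65 + 6, so there are 65 full weeks plus 6 extra days.
Each full week contributes 2 days from the set (Tue, Thu): 65 × 2 = 130.
The 6 extra days are Saturday, Sunday, Monday, Tuesday, Wednesday, Thursday — 2 of them qualify.
Total: 130 + 2 = 132.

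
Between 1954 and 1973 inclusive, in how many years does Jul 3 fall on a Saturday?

3

Day of week of July 3 in each year:
1954: Sat ✓, 1955: Sun, 1956: Tue, 1957: Wed, 1958: Thu, 1959: Fri, 1960: Sun, 1961: Mon, 1962: Tue, 1963: Wed, 1964: Fri, 1965: Sat ✓, 1966: Sun, 1967: Mon, 1968: Wed, 1969: Thu, 1970: Fri, 1971: Sat ✓, 1972: Mon, 1973: Tue
Saturdays: 1954, 1965, 1971.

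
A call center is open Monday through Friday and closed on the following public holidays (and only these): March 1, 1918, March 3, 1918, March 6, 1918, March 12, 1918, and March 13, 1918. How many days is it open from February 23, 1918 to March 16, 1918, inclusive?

11

February 23, 1918 is a Saturday.
That's 22 days from start to end, counting both.
22 = 7 × 3 + 1, so there are 3 full weeks plus 1 extra day.
Each full week contributes 5 weekdays (Mon–Fri): 3 × 5 = 15.
The 1 extra day is Sat — none qualify.
Total: 15 + 0 = 15.
Holidays: March 1, 1918 (Fri); March 3, 1918 (Sun); March 6, 1918 (Wed); March 12, 1918 (Tue); March 13, 1918 (Wed).
4 of the 5 holidays fall on weekdays; the rest are weekends and were already excluded.
Business days: 15 − 4 = 11.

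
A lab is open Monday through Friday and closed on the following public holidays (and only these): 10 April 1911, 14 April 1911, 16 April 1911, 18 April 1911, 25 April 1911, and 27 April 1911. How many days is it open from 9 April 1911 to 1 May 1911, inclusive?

9 April 1911 is a Sunday.
The range spans 23 days (inclusive of both endpoints).
23 = 7 × 3 + 2, so there are 3 full weeks plus 2 extra days.
Each full week contributes 5 weekdays (Mon–Fri): 3 × 5 = 15.
The 2 extra days are Sunday, Monday — 1 of them qualifies.
Total: 15 + 1 = 16.
Holidays: 10 April 1911 (Mon); 14 April 1911 (Fri); 16 April 1911 (Sun); 18 April 1911 (Tue); 25 April 1911 (Tue); 27 April 1911 (Thu).
5 of the 6 holidays fall on weekdays; the rest are weekends and were already excluded.
Business days: 16 − 5 = 11.

11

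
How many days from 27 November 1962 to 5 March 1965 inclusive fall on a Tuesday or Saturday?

27 November 1962 is a Tuesday.
The range spans 830 days (inclusive of both endpoints).
830 = 7 × 118 + 4, so there are 118 full weeks plus 4 extra days.
Each full week contributes 2 days from the set (Tue, Sat): 118 × 2 = 236.
The 4 extra days are Tuesday, Wednesday, Thursday, Friday — 1 of them qualifies.
Total: 236 + 1 = 237.

237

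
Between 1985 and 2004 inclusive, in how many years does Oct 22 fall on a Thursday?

Day of week of October 22 in each year:
1985: Tue, 1986: Wed, 1987: Thu ✓, 1988: Sat, 1989: Sun, 1990: Mon, 1991: Tue, 1992: Thu ✓, 1993: Fri, 1994: Sat, 1995: Sun, 1996: Tue, 1997: Wed, 1998: Thu ✓, 1999: Fri, 2000: Sun, 2001: Mon, 2002: Tue, 2003: Wed, 2004: Fri
Thursdays: 1987, 1992, 1998.

3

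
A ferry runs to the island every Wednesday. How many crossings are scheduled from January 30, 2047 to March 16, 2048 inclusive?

59

January 30, 2047 is a Wednesday.
From January 30, 2047 to March 16, 2048 is 412 days inclusive.
412 = 7 × 58 + 6, so there are 58 full weeks plus 6 extra days.
Each full week contributes one Wednesday: 58 so far.
The 6 extra days are Wednesday, Thursday, Friday, Saturday, Sunday, Monday — 1 of them qualifies.
Total: 58 + 1 = 59.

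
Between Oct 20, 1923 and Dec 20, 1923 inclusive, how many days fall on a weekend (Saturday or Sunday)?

18

Oct 20, 1923 is a Saturday.
That's 62 days from start to end, counting both.
62 = 7 × 8 + 6, so there are 8 full weeks plus 6 extra days.
Each full week contributes 2 weekend days (Sat, Sun): 8 × 2 = 16.
The 6 extra days are Saturday, Sunday, Monday, Tuesday, Wednesday, Thursday — 2 of them qualify.
Total: 16 + 2 = 18.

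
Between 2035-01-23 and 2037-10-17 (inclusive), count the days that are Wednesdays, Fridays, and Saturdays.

2035-01-23 is a Tuesday.
That's 999 days from start to end, counting both.
999 = 7 × 142 + 5, so there are 142 full weeks plus 5 extra days.
Each full week contributes 3 days from the set (Wed, Fri, Sat): 142 × 3 = 426.
The 5 extra days are Tue, Wed, Thu, Fri, Sat — 3 of them qualify.
Total: 426 + 3 = 429.

429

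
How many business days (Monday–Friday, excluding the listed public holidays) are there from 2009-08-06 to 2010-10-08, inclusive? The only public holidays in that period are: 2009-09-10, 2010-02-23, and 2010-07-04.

305 business days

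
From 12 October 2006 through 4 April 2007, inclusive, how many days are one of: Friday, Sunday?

12 October 2006 is a Thursday.
The range spans 175 days (inclusive of both endpoints).
175 = 7 × 25, so the span is exactly 25 full weeks.
Each full week contributes 2 days from the set (Fri, Sun): 25 × 2 = 50.
Total: 50.

50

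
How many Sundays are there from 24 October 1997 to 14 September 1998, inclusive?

47

24 October 1997 is a Friday.
The range spans 326 days (inclusive of both endpoints).
326 = 7 × 46 + 4, so there are 46 full weeks plus 4 extra days.
Each full week contributes one Sunday: 46 so far.
The 4 extra days are Fri, Sat, Sun, Mon — 1 of them qualifies.
Total: 46 + 1 = 47.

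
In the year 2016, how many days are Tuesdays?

1 January 2016 is a Friday.
From 1 January 2016 to 31 December 2016 is 366 days inclusive.
366 = 7 × 52 + 2, so there are 52 full weeks plus 2 extra days.
Each full week contributes one Tuesday: 52 so far.
The 2 extra days are Friday, Saturday — none qualify.
Total: 52 + 0 = 52.

52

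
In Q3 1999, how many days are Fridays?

1999-07-01 is a Thursday.
From 1999-07-01 to 1999-09-30 is 92 days inclusive.
92 = 7 × 13 + 1, so there are 13 full weeks plus 1 extra day.
Each full week contributes one Friday: 13 so far.
The 1 extra day is Thursday — none qualify.
Total: 13 + 0 = 13.

13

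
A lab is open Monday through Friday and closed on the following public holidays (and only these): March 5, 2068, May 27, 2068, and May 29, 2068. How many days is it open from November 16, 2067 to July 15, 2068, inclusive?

November 16, 2067 is a Wednesday.
From November 16, 2067 to July 15, 2068 is 243 days inclusive.
243 = 7 × 34 + 5, so there are 34 full weeks plus 5 extra days.
Each full week contributes 5 weekdays (Mon–Fri): 34 × 5 = 170.
The 5 extra days are Wednesday, Thursday, Friday, Saturday, Sunday — 3 of them qualify.
Total: 170 + 3 = 173.
Holidays: March 5, 2068 (Mon); May 27, 2068 (Sun); May 29, 2068 (Tue).
2 of the 3 holidays fall on weekdays; the rest are weekends and were already excluded.
Business days: 173 − 2 = 171.

171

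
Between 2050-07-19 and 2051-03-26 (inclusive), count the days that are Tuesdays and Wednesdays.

72

2050-07-19 is a Tuesday.
That's 251 days from start to end, counting both.
251 = 7 × 35 + 6, so there are 35 full weeks plus 6 extra days.
Each full week contributes 2 days from the set (Tue, Wed): 35 × 2 = 70.
The 6 extra days are Tue, Wed, Thu, Fri, Sat, Sun — 2 of them qualify.
Total: 70 + 2 = 72.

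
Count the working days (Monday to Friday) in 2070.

261 weekdays

Jan 1, 2070 is a Wednesday.
That's 365 days from start to end, counting both.
365 = 7 × 52 + 1, so there are 52 full weeks plus 1 extra day.
Each full week contributes 5 weekdays (Mon–Fri): 52 × 5 = 260.
The 1 extra day is Wed — 1 of them qualifies.
Total: 260 + 1 = 261.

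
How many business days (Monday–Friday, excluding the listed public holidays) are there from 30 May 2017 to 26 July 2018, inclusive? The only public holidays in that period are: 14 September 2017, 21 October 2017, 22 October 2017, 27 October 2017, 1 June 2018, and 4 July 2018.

299 business days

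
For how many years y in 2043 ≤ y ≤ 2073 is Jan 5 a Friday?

Day of week of January 5 in each year:
2043: Mon, 2044: Tue, 2045: Thu, 2046: Fri ✓, 2047: Sat, 2048: Sun, 2049: Tue, 2050: Wed, 2051: Thu, 2052: Fri ✓, 2053: Sun, 2054: Mon, 2055: Tue, 2056: Wed, 2057: Fri ✓, 2058: Sat, 2059: Sun, 2060: Mon, 2061: Wed, 2062: Thu, 2063: Fri ✓, 2064: Sat, 2065: Mon, 2066: Tue, 2067: Wed, 2068: Thu, 2069: Sat, 2070: Sun, 2071: Mon, 2072: Tue, 2073: Thu
Fridays: 2046, 2052, 2057, 2063.

4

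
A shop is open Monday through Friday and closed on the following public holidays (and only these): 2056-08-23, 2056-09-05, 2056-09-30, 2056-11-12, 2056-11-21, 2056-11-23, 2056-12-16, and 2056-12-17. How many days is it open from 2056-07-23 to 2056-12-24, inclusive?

106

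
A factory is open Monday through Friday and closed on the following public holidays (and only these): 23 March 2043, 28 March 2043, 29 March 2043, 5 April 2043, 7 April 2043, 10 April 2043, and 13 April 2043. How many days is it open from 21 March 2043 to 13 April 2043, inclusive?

21 March 2043 is a Saturday.
That's 24 days from start to end, counting both.
24 = 7 × 3 + 3, so there are 3 full weeks plus 3 extra days.
Each full week contributes 5 weekdays (Mon–Fri): 3 × 5 = 15.
The 3 extra days are Saturday, Sunday, Monday — 1 of them qualifies.
Total: 15 + 1 = 16.
Holidays: 23 March 2043 (Mon); 28 March 2043 (Sat); 29 March 2043 (Sun); 5 April 2043 (Sun); 7 April 2043 (Tue); 10 April 2043 (Fri); 13 April 2043 (Mon).
4 of the 7 holidays fall on weekdays; the rest are weekends and were already excluded.
Business days: 16 − 4 = 12.

12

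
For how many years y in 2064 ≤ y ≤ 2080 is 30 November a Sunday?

Day of week of November 30 in each year:
2064: Sun ✓, 2065: Mon, 2066: Tue, 2067: Wed, 2068: Fri, 2069: Sat, 2070: Sun ✓, 2071: Mon, 2072: Wed, 2073: Thu, 2074: Fri, 2075: Sat, 2076: Mon, 2077: Tue, 2078: Wed, 2079: Thu, 2080: Sat
Sundays: 2064, 2070.

2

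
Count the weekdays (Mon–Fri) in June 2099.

22

Jun 1, 2099 is a Monday.
From Jun 1, 2099 to Jun 30, 2099 is 30 days inclusive.
30 = 7 × 4 + 2, so there are 4 full weeks plus 2 extra days.
Each full week contributes 5 weekdays (Mon–Fri): 4 × 5 = 20.
The 2 extra days are Monday, Tuesday — 2 of them qualify.
Total: 20 + 2 = 22.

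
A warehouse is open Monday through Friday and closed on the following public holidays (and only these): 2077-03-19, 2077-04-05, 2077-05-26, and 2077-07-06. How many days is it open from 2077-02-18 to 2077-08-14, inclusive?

123

2077-02-18 is a Thursday.
The range spans 178 days (inclusive of both endpoints).
178 = 7 × 25 + 3, so there are 25 full weeks plus 3 extra days.
Each full week contributes 5 weekdays (Mon–Fri): 25 × 5 = 125.
The 3 extra days are Thu, Fri, Sat — 2 of them qualify.
Total: 125 + 2 = 127.
Holidays: 2077-03-19 (Fri); 2077-04-05 (Mon); 2077-05-26 (Wed); 2077-07-06 (Tue).
All 4 holidays fall on weekdays, so subtract 4.
Business days: 127 − 4 = 123.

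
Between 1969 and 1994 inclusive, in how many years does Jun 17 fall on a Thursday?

4

Day of week of June 17 in each year:
1969: Tue, 1970: Wed, 1971: Thu ✓, 1972: Sat, 1973: Sun, 1974: Mon, 1975: Tue, 1976: Thu ✓, 1977: Fri, 1978: Sat, 1979: Sun, 1980: Tue, 1981: Wed, 1982: Thu ✓, 1983: Fri, 1984: Sun, 1985: Mon, 1986: Tue, 1987: Wed, 1988: Fri, 1989: Sat, 1990: Sun, 1991: Mon, 1992: Wed, 1993: Thu ✓, 1994: Fri
Thursdays: 1971, 1976, 1982, 1993.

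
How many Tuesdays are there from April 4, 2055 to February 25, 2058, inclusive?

151

April 4, 2055 is a Sunday.
From April 4, 2055 to February 25, 2058 is 1059 days inclusive.
1059 = 7 × 151 + 2, so there are 151 full weeks plus 2 extra days.
Each full week contributes one Tuesday: 151 so far.
The 2 extra days are Sun, Mon — none qualify.
Total: 151 + 0 = 151.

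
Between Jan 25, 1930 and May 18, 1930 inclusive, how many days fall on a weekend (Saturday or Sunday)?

34

Jan 25, 1930 is a Saturday.
The range spans 114 days (inclusive of both endpoints).
114 = 7 × 16 + 2, so there are 16 full weeks plus 2 extra days.
Each full week contributes 2 weekend days (Sat, Sun): 16 × 2 = 32.
The 2 extra days are Saturday, Sunday — 2 of them qualify.
Total: 32 + 2 = 34.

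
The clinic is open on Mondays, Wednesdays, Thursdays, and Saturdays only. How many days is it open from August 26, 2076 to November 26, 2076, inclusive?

54

August 26, 2076 is a Wednesday.
From August 26, 2076 to November 26, 2076 is 93 days inclusive.
93 = 7 × 13 + 2, so there are 13 full weeks plus 2 extra days.
Each full week contributes 4 days from the set (Mon, Wed, Thu, Sat): 13 × 4 = 52.
The 2 extra days are Wed, Thu — 2 of them qualify.
Total: 52 + 2 = 54.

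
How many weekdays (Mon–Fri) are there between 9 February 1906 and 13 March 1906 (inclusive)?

9 February 1906 is a Friday.
That's 33 days from start to end, counting both.
33 = 7 × 4 + 5, so there are 4 full weeks plus 5 extra days.
Each full week contributes 5 weekdays (Mon–Fri): 4 × 5 = 20.
The 5 extra days are Fri, Sat, Sun, Mon, Tue — 3 of them qualify.
Total: 20 + 3 = 23.

23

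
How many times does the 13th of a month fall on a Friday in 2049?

1

The 13th falls on a Friday when the month's 13th has weekday Fri.
Jan 13 is Wed; Feb 13 is Sat; Mar 13 is Sat; Apr 13 is Tue; May 13 is Thu; Jun 13 is Sun; Jul 13 is Tue; Aug 13 is Fri ✓; Sep 13 is Mon; Oct 13 is Wed; Nov 13 is Sat; Dec 13 is Mon.
Friday the 13ths: Aug.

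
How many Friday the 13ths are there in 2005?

The 13th falls on a Friday when the month's 13th has weekday Fri.
Jan 13 is Thu; Feb 13 is Sun; Mar 13 is Sun; Apr 13 is Wed; May 13 is Fri ✓; Jun 13 is Mon; Jul 13 is Wed; Aug 13 is Sat; Sep 13 is Tue; Oct 13 is Thu; Nov 13 is Sun; Dec 13 is Tue.
Friday the 13ths: May.

1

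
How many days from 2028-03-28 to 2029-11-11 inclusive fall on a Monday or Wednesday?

169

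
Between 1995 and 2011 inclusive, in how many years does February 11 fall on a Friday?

Day of week of February 11 in each year:
1995: Sat, 1996: Sun, 1997: Tue, 1998: Wed, 1999: Thu, 2000: Fri ✓, 2001: Sun, 2002: Mon, 2003: Tue, 2004: Wed, 2005: Fri ✓, 2006: Sat, 2007: Sun, 2008: Mon, 2009: Wed, 2010: Thu, 2011: Fri ✓
Fridays: 2000, 2005, 2011.

3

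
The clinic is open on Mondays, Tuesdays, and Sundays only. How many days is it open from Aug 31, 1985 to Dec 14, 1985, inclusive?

45

Aug 31, 1985 is a Saturday.
The range spans 106 days (inclusive of both endpoints).
106 = 7 × 15 + 1, so there are 15 full weeks plus 1 extra day.
Each full week contributes 3 days from the set (Mon, Tue, Sun): 15 × 3 = 45.
The 1 extra day is Sat — none qualify.
Total: 45 + 0 = 45.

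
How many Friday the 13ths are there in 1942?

The 13th falls on a Friday when the month's 13th has weekday Fri.
Jan 13 is Tue; Feb 13 is Fri ✓; Mar 13 is Fri ✓; Apr 13 is Mon; May 13 is Wed; Jun 13 is Sat; Jul 13 is Mon; Aug 13 is Thu; Sep 13 is Sun; Oct 13 is Tue; Nov 13 is Fri ✓; Dec 13 is Sun.
Friday the 13ths: Feb, Mar, Nov.

3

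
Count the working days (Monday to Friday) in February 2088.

20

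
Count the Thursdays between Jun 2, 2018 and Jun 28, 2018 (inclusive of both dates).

4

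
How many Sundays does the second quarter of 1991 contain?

13

Apr 1, 1991 is a Monday.
That's 91 days from start to end, counting both.
91 = 7 × 13, so the span is exactly 13 full weeks.
Each full week contributes one Sunday: 13 so far.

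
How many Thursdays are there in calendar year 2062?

52

January 1, 2062 is a Sunday.
The range spans 365 days (inclusive of both endpoints).
365 = 7 × 52 + 1, so there are 52 full weeks plus 1 extra day.
Each full week contributes one Thursday: 52 so far.
The 1 extra day is Sunday — none qualify.
Total: 52 + 0 = 52.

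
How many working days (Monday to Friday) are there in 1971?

261 weekdays

January 1, 1971 is a Friday.
From January 1, 1971 to December 31, 1971 is 365 days inclusive.
365 = 7 × 52 + 1, so there are 52 full weeks plus 1 extra day.
Each full week contributes 5 weekdays (Mon–Fri): 52 × 5 = 260.
The 1 extra day is Friday — 1 of them qualifies.
Total: 260 + 1 = 261.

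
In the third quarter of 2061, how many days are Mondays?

13

Jul 1, 2061 is a Friday.
The range spans 92 days (inclusive of both endpoints).
92 = 7 × 13 + 1, so there are 13 full weeks plus 1 extra day.
Each full week contributes one Monday: 13 so far.
The 1 extra day is Friday — none qualify.
Total: 13 + 0 = 13.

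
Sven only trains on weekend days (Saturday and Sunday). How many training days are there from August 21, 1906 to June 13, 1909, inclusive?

August 21, 1906 is a Tuesday.
The range spans 1028 days (inclusive of both endpoints).
1028 = 7 × 146 + 6, so there are 146 full weeks plus 6 extra days.
Each full week contributes 2 weekend days (Sat, Sun): 146 × 2 = 292.
The 6 extra days are Tue, Wed, Thu, Fri, Sat, Sun — 2 of them qualify.
Total: 292 + 2 = 294.

294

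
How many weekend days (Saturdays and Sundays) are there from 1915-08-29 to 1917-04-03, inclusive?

167

1915-08-29 is a Sunday.
From 1915-08-29 to 1917-04-03 is 584 days inclusive.
584 = 7 × 83 + 3, so there are 83 full weeks plus 3 extra days.
Each full week contributes 2 weekend days (Sat, Sun): 83 × 2 = 166.
The 3 extra days are Sun, Mon, Tue — 1 of them qualifies.
Total: 166 + 1 = 167.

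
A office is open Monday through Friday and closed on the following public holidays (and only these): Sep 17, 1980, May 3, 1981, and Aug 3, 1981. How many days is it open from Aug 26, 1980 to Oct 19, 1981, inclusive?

298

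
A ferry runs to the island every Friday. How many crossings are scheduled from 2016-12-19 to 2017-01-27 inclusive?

2016-12-19 is a Monday.
That's 40 days from start to end, counting both.
40 = 7 × 5 + 5, so there are 5 full weeks plus 5 extra days.
Each full week contributes one Friday: 5 so far.
The 5 extra days are Monday, Tuesday, Wednesday, Thursday, Friday — 1 of them qualifies.
Total: 5 + 1 = 6.

6 Fridays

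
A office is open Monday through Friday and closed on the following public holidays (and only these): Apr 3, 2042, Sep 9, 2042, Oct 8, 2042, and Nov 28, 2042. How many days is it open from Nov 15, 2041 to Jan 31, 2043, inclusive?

Nov 15, 2041 is a Friday.
That's 443 days from start to end, counting both.
443 = 7 × 63 + 2, so there are 63 full weeks plus 2 extra days.
Each full week contributes 5 weekdays (Mon–Fri): 63 × 5 = 315.
The 2 extra days are Friday, Saturday — 1 of them qualifies.
Total: 315 + 1 = 316.
Holidays: Apr 3, 2042 (Thu); Sep 9, 2042 (Tue); Oct 8, 2042 (Wed); Nov 28, 2042 (Fri).
All 4 holidays fall on weekdays, so subtract 4.
Business days: 316 − 4 = 312.

312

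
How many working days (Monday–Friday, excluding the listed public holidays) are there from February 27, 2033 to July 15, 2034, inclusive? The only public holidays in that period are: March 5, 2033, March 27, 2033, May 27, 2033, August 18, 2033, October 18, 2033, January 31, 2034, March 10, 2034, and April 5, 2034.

February 27, 2033 is a Sunday.
From February 27, 2033 to July 15, 2034 is 504 days inclusive.
504 = 7 × 72, so the span is exactly 72 full weeks.
Each full week contributes 5 weekdays (Mon–Fri): 72 × 5 = 360.
Holidays: March 5, 2033 (Sat); March 27, 2033 (Sun); May 27, 2033 (Fri); August 18, 2033 (Thu); October 18, 2033 (Tue); January 31, 2034 (Tue); March 10, 2034 (Fri); April 5, 2034 (Wed).
6 of the 8 holidays fall on weekdays; the rest are weekends and were already excluded.
Business days: 360 − 6 = 354.

354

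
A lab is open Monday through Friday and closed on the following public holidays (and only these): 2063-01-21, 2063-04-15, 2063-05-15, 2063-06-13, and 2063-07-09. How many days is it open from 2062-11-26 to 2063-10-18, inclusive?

231

2062-11-26 is a Sunday.
From 2062-11-26 to 2063-10-18 is 327 days inclusive.
327 = 7 × 46 + 5, so there are 46 full weeks plus 5 extra days.
Each full week contributes 5 weekdays (Mon–Fri): 46 × 5 = 230.
The 5 extra days are Sunday, Monday, Tuesday, Wednesday, Thursday — 4 of them qualify.
Total: 230 + 4 = 234.
Holidays: 2063-01-21 (Sun); 2063-04-15 (Sun); 2063-05-15 (Tue); 2063-06-13 (Wed); 2063-07-09 (Mon).
3 of the 5 holidays fall on weekdays; the rest are weekends and were already excluded.
Business days: 234 − 3 = 231.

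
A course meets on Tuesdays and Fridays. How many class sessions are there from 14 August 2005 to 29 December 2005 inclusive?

14 August 2005 is a Sunday.
From 14 August 2005 to 29 December 2005 is 138 days inclusive.
138 = 7 × 19 + 5, so there are 19 full weeks plus 5 extra days.
Each full week contributes 2 days from the set (Tue, Fri): 19 × 2 = 38.
The 5 extra days are Sun, Mon, Tue, Wed, Thu — 1 of them qualifies.
Total: 38 + 1 = 39.

39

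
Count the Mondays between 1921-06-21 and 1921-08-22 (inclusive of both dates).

9

1921-06-21 is a Tuesday.
That's 63 days from start to end, counting both.
63 = 7 × 9, so the span is exactly 9 full weeks.
Each full week contributes one Monday: 9 so far.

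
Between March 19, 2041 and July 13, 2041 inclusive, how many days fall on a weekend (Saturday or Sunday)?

March 19, 2041 is a Tuesday.
That's 117 days from start to end, counting both.
117 = 7 × 16 + 5, so there are 16 full weeks plus 5 extra days.
Each full week contributes 2 weekend days (Sat, Sun): 16 × 2 = 32.
The 5 extra days are Tuesday, Wednesday, Thursday, Friday, Saturday — 1 of them qualifies.
Total: 32 + 1 = 33.

33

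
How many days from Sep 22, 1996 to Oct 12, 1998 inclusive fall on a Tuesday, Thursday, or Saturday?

Sep 22, 1996 is a Sunday.
That's 751 days from start to end, counting both.
751 = 7 × 107 + 2, so there are 107 full weeks plus 2 extra days.
Each full week contributes 3 days from the set (Tue, Thu, Sat): 107 × 3 = 321.
The 2 extra days are Sun, Mon — none qualify.
Total: 321 + 0 = 321.

321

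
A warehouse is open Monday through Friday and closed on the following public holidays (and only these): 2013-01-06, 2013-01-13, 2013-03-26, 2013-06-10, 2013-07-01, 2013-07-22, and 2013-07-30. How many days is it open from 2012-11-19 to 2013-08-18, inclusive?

2012-11-19 is a Monday.
That's 273 days from start to end, counting both.
273 = 7 × 39, so the span is exactly 39 full weeks.
Each full week contributes 5 weekdays (Mon–Fri): 39 × 5 = 195.
Holidays: 2013-01-06 (Sun); 2013-01-13 (Sun); 2013-03-26 (Tue); 2013-06-10 (Mon); 2013-07-01 (Mon); 2013-07-22 (Mon); 2013-07-30 (Tue).
5 of the 7 holidays fall on weekdays; the rest are weekends and were already excluded.
Business days: 195 − 5 = 190.

190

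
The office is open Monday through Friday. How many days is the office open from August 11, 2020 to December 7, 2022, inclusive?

August 11, 2020 is a Tuesday.
The range spans 849 days (inclusive of both endpoints).
849 = 7 × 121 + 2, so there are 121 full weeks plus 2 extra days.
Each full week contributes 5 weekdays (Mon–Fri): 121 × 5 = 605.
The 2 extra days are Tue, Wed — 2 of them qualify.
Total: 605 + 2 = 607.

607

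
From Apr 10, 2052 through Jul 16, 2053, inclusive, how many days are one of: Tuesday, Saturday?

Apr 10, 2052 is a Wednesday.
The range spans 463 days (inclusive of both endpoints).
463 = 7 × 66 + 1, so there are 66 full weeks plus 1 extra day.
Each full week contributes 2 days from the set (Tue, Sat): 66 × 2 = 132.
The 1 extra day is Wed — none qualify.
Total: 132 + 0 = 132.

132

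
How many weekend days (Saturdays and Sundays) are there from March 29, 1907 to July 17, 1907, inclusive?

March 29, 1907 is a Friday.
The range spans 111 days (inclusive of both endpoints).
111 = 7 × 15 + 6, so there are 15 full weeks plus 6 extra days.
Each full week contributes 2 weekend days (Sat, Sun): 15 × 2 = 30.
The 6 extra days are Fri, Sat, Sun, Mon, Tue, Wed — 2 of them qualify.
Total: 30 + 2 = 32.

32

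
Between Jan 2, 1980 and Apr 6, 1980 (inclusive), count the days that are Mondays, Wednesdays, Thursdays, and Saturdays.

Jan 2, 1980 is a Wednesday.
That's 96 days from start to end, counting both.
96 = 7 × 13 + 5, so there are 13 full weeks plus 5 extra days.
Each full week contributes 4 days from the set (Mon, Wed, Thu, Sat): 13 × 4 = 52.
The 5 extra days are Wednesday, Thursday, Friday, Saturday, Sunday — 3 of them qualify.
Total: 52 + 3 = 55.

55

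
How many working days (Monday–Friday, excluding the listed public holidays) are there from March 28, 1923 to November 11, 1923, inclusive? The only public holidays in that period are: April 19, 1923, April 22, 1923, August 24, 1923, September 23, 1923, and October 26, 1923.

March 28, 1923 is a Wednesday.
From March 28, 1923 to November 11, 1923 is 229 days inclusive.
229 = 7 × 32 + 5, so there are 32 full weeks plus 5 extra days.
Each full week contributes 5 weekdays (Mon–Fri): 32 × 5 = 160.
The 5 extra days are Wednesday, Thursday, Friday, Saturday, Sunday — 3 of them qualify.
Total: 160 + 3 = 163.
Holidays: April 19, 1923 (Thu); April 22, 1923 (Sun); August 24, 1923 (Fri); September 23, 1923 (Sun); October 26, 1923 (Fri).
3 of the 5 holidays fall on weekdays; the rest are weekends and were already excluded.
Business days: 163 − 3 = 160.

160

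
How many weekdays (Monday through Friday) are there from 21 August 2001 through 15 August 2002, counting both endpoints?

21 August 2001 is a Tuesday.
From 21 August 2001 to 15 August 2002 is 360 days inclusive.
360 = 7 × 51 + 3, so there are 51 full weeks plus 3 extra days.
Each full week contributes 5 weekdays (Mon–Fri): 51 × 5 = 255.
The 3 extra days are Tuesday, Wednesday, Thursday — 3 of them qualify.
Total: 255 + 3 = 258.

258 weekdays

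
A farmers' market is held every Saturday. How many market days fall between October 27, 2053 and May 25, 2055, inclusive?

82

October 27, 2053 is a Monday.
From October 27, 2053 to May 25, 2055 is 576 days inclusive.
576 = 7 × 82 + 2, so there are 82 full weeks plus 2 extra days.
Each full week contributes one Saturday: 82 so far.
The 2 extra days are Mon, Tue — none qualify.
Total: 82 + 0 = 82.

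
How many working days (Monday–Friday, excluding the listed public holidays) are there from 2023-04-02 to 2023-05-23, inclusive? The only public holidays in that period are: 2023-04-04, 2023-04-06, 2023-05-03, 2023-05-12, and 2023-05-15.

2023-04-02 is a Sunday.
That's 52 days from start to end, counting both.
52 = 7 × 7 + 3, so there are 7 full weeks plus 3 extra days.
Each full week contributes 5 weekdays (Mon–Fri): 7 × 5 = 35.
The 3 extra days are Sun, Mon, Tue — 2 of them qualify.
Total: 35 + 2 = 37.
Holidays: 2023-04-04 (Tue); 2023-04-06 (Thu); 2023-05-03 (Wed); 2023-05-12 (Fri); 2023-05-15 (Mon).
All 5 holidays fall on weekdays, so subtract 5.
Business days: 37 − 5 = 32.

32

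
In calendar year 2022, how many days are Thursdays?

52

Jan 1, 2022 is a Saturday.
From Jan 1, 2022 to Dec 31, 2022 is 365 days inclusive.
365 = 7 × 52 + 1, so there are 52 full weeks plus 1 extra day.
Each full week contributes one Thursday: 52 so far.
The 1 extra day is Saturday — none qualify.
Total: 52 + 0 = 52.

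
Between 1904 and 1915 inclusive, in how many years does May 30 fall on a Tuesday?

Day of week of May 30 in each year:
1904: Mon, 1905: Tue ✓, 1906: Wed, 1907: Thu, 1908: Sat, 1909: Sun, 1910: Mon, 1911: Tue ✓, 1912: Thu, 1913: Fri, 1914: Sat, 1915: Sun
Tuesdays: 1905, 1911.

2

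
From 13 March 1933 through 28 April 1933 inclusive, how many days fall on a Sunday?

13 March 1933 is a Monday.
The range spans 47 days (inclusive of both endpoints).
47 = 7 × 6 + 5, so there are 6 full weeks plus 5 extra days.
Each full week contributes one Sunday: 6 so far.
The 5 extra days are Monday, Tuesday, Wednesday, Thursday, Friday — none qualify.
Total: 6 + 0 = 6.

6 Sundays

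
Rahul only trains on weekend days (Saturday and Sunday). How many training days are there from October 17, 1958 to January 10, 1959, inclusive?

October 17, 1958 is a Friday.
From October 17, 1958 to January 10, 1959 is 86 days inclusive.
86 = 7 × 12 + 2, so there are 12 full weeks plus 2 extra days.
Each full week contributes 2 weekend days (Sat, Sun): 12 × 2 = 24.
The 2 extra days are Fri, Sat — 1 of them qualifies.
Total: 24 + 1 = 25.

25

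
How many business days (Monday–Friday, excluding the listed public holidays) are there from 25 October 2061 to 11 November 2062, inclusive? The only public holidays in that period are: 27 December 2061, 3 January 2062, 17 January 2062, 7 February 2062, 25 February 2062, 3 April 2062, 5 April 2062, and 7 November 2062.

267

25 October 2061 is a Tuesday.
That's 383 days from start to end, counting both.
383 = 7 × 54 + 5, so there are 54 full weeks plus 5 extra days.
Each full week contributes 5 weekdays (Mon–Fri): 54 × 5 = 270.
The 5 extra days are Tuesday, Wednesday, Thursday, Friday, Saturday — 4 of them qualify.
Total: 270 + 4 = 274.
Holidays: 27 December 2061 (Tue); 3 January 2062 (Tue); 17 January 2062 (Tue); 7 February 2062 (Tue); 25 February 2062 (Sat); 3 April 2062 (Mon); 5 April 2062 (Wed); 7 November 2062 (Tue).
7 of the 8 holidays fall on weekdays; the rest are weekends and were already excluded.
Business days: 274 − 7 = 267.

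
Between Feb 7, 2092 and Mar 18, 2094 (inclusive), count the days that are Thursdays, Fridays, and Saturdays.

Feb 7, 2092 is a Thursday.
From Feb 7, 2092 to Mar 18, 2094 is 771 days inclusive.
771 = 7 × 110 + 1, so there are 110 full weeks plus 1 extra day.
Each full week contributes 3 days from the set (Thu, Fri, Sat): 110 × 3 = 330.
The 1 extra day is Thursday — 1 of them qualifies.
Total: 330 + 1 = 331.

331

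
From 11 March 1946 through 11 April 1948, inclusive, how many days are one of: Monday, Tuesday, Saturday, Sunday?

11 March 1946 is a Monday.
The range spans 763 days (inclusive of both endpoints).
763 = 7 × 109, so the span is exactly 109 full weeks.
Each full week contributes 4 days from the set (Mon, Tue, Sat, Sun): 109 × 4 = 436.

436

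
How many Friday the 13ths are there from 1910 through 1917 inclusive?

13

Friday-the-13ths by year:
1910: May
1911: Jan, Oct
1912: Sep, Dec
1913: Jun
1914: Feb, Mar, Nov
1915: Aug
1916: Oct
1917: Apr, Jul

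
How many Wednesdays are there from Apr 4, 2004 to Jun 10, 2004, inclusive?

10 Wednesdays

Apr 4, 2004 is a Sunday.
That's 68 days from start to end, counting both.
68 = 7 × 9 + 5, so there are 9 full weeks plus 5 extra days.
Each full week contributes one Wednesday: 9 so far.
The 5 extra days are Sunday, Monday, Tuesday, Wednesday, Thursday — 1 of them qualifies.
Total: 9 + 1 = 10.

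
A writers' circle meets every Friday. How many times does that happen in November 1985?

1 November 1985 is a Friday.
From 1 November 1985 to 30 November 1985 is 30 days inclusive.
30 = 7 × 4 + 2, so there are 4 full weeks plus 2 extra days.
Each full week contributes one Friday: 4 so far.
The 2 extra days are Friday, Saturday — 1 of them qualifies.
Total: 4 + 1 = 5.

5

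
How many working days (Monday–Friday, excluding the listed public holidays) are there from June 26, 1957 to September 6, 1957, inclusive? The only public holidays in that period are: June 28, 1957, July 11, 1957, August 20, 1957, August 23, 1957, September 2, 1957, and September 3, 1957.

June 26, 1957 is a Wednesday.
The range spans 73 days (inclusive of both endpoints).
73 = 7 × 10 + 3, so there are 10 full weeks plus 3 extra days.
Each full week contributes 5 weekdays (Mon–Fri): 10 × 5 = 50.
The 3 extra days are Wednesday, Thursday, Friday — 3 of them qualify.
Total: 50 + 3 = 53.
Holidays: June 28, 1957 (Fri); July 11, 1957 (Thu); August 20, 1957 (Tue); August 23, 1957 (Fri); September 2, 1957 (Mon); September 3, 1957 (Tue).
All 6 holidays fall on weekdays, so subtract 6.
Business days: 53 − 6 = 47.

47 working days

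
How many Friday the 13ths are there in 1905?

2

The 13th falls on a Friday when the month's 13th has weekday Fri.
Jan 13 is Fri ✓; Feb 13 is Mon; Mar 13 is Mon; Apr 13 is Thu; May 13 is Sat; Jun 13 is Tue; Jul 13 is Thu; Aug 13 is Sun; Sep 13 is Wed; Oct 13 is Fri ✓; Nov 13 is Mon; Dec 13 is Wed.
Friday the 13ths: Jan, Oct.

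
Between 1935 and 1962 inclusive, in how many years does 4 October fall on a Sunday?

Day of week of October 4 in each year:
1935: Fri, 1936: Sun ✓, 1937: Mon, 1938: Tue, 1939: Wed, 1940: Fri, 1941: Sat, 1942: Sun ✓, 1943: Mon, 1944: Wed, 1945: Thu, 1946: Fri, 1947: Sat, 1948: Mon, 1949: Tue, 1950: Wed, 1951: Thu, 1952: Sat, 1953: Sun ✓, 1954: Mon, 1955: Tue, 1956: Thu, 1957: Fri, 1958: Sat, 1959: Sun ✓, 1960: Tue, 1961: Wed, 1962: Thu
Sundays: 1936, 1942, 1953, 1959.

4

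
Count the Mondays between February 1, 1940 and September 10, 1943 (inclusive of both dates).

188 Mondays

February 1, 1940 is a Thursday.
That's 1318 days from start to end, counting both.
1318 = 7 × 188 + 2, so there are 188 full weeks plus 2 extra days.
Each full week contributes one Monday: 188 so far.
The 2 extra days are Thu, Fri — none qualify.
Total: 188 + 0 = 188.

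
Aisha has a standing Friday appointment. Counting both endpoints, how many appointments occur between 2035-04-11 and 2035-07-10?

2035-04-11 is a Wednesday.
The range spans 91 days (inclusive of both endpoints).
91 = 7 × 13, so the span is exactly 13 full weeks.
Each full week contributes one Friday: 13 so far.
Total: 13.

13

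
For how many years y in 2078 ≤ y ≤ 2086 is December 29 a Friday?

2

Day of week of December 29 in each year:
2078: Thu, 2079: Fri ✓, 2080: Sun, 2081: Mon, 2082: Tue, 2083: Wed, 2084: Fri ✓, 2085: Sat, 2086: Sun
Fridays: 2079, 2084.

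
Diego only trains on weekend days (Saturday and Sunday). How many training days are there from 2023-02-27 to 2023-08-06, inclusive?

2023-02-27 is a Monday.
The range spans 161 days (inclusive of both endpoints).
161 = 7 × 23, so the span is exactly 23 full weeks.
Each full week contributes 2 weekend days (Sat, Sun): 23 × 2 = 46.

46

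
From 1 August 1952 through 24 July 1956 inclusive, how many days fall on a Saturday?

1 August 1952 is a Friday.
That's 1454 days from start to end, counting both.
1454 = 7 × 207 + 5, so there are 207 full weeks plus 5 extra days.
Each full week contributes one Saturday: 207 so far.
The 5 extra days are Friday, Saturday, Sunday, Monday, Tuesday — 1 of them qualifies.
Total: 207 + 1 = 208.

208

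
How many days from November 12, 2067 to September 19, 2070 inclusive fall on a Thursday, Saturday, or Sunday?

447

November 12, 2067 is a Saturday.
The range spans 1043 days (inclusive of both endpoints).
1043 = 7 × 149, so the span is exactly 149 full weeks.
Each full week contributes 3 days from the set (Thu, Sat, Sun): 149 × 3 = 447.
Total: 447.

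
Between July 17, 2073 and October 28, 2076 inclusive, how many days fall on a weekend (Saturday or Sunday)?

342

July 17, 2073 is a Monday.
From July 17, 2073 to October 28, 2076 is 1200 days inclusive.
1200 = 7 × 171 + 3, so there are 171 full weeks plus 3 extra days.
Each full week contributes 2 weekend days (Sat, Sun): 171 × 2 = 342.
The 3 extra days are Monday, Tuesday, Wednesday — none qualify.
Total: 342 + 0 = 342.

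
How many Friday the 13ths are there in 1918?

The 13th falls on a Friday when the month's 13th has weekday Fri.
Jan 13 is Sun; Feb 13 is Wed; Mar 13 is Wed; Apr 13 is Sat; May 13 is Mon; Jun 13 is Thu; Jul 13 is Sat; Aug 13 is Tue; Sep 13 is Fri ✓; Oct 13 is Sun; Nov 13 is Wed; Dec 13 is Fri ✓.
Friday the 13ths: Sep, Dec.

2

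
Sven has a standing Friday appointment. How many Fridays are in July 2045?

Jul 1, 2045 is a Saturday.
The range spans 31 days (inclusive of both endpoints).
31 = 7 × 4 + 3, so there are 4 full weeks plus 3 extra days.
Each full week contributes one Friday: 4 so far.
The 3 extra days are Saturday, Sunday, Monday — none qualify.
Total: 4 + 0 = 4.

4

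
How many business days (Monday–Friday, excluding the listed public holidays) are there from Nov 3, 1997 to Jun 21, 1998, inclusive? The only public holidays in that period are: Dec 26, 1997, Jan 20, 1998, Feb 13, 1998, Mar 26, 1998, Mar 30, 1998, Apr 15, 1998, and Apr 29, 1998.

Nov 3, 1997 is a Monday.
From Nov 3, 1997 to Jun 21, 1998 is 231 days inclusive.
231 = 7 × 33, so the span is exactly 33 full weeks.
Each full week contributes 5 weekdays (Mon–Fri): 33 × 5 = 165.
Holidays: Dec 26, 1997 (Fri); Jan 20, 1998 (Tue); Feb 13, 1998 (Fri); Mar 26, 1998 (Thu); Mar 30, 1998 (Mon); Apr 15, 1998 (Wed); Apr 29, 1998 (Wed).
All 7 holidays fall on weekdays, so subtract 7.
Business days: 165 − 7 = 158.

158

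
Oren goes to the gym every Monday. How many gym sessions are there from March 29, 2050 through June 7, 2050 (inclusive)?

10

March 29, 2050 is a Tuesday.
That's 71 days from start to end, counting both.
71 = 7 × 10 + 1, so there are 10 full weeks plus 1 extra day.
Each full week contributes one Monday: 10 so far.
The 1 extra day is Tue — none qualify.
Total: 10 + 0 = 10.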